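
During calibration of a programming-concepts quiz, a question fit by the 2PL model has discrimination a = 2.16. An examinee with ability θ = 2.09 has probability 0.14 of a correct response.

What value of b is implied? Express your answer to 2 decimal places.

2.93

P(θ) = 1 / (1 + exp(−a(θ − b)))
logit(0.14) = ln(0.14/0.86) = -1.8153
b = θ − logit/(a) = 2.09 − (-1.8153)/2.1600 = 2.9304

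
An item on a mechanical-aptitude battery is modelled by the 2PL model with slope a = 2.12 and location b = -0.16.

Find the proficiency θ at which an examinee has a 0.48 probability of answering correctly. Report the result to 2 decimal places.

-0.20

P(θ) = 1 / (1 + exp(−a(θ − b)))
logit = ln(0.4800/0.5200) = -0.0800
θ = b + logit/(a) = -0.16 + (-0.0800)/2.1200 = -0.1978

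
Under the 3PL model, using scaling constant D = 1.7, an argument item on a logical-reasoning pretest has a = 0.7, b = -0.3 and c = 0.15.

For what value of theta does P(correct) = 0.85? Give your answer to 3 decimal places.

0.994

P(theta) = c + (1 − c) · 1 / (1 + exp(−D·a(theta − b)))
Remove guessing floor: (0.85 − 0.15)/(1 − 0.15) = 0.8235
logit = ln(0.8235/0.1765) = 1.5404
theta = b + logit/(1.7·a) = -0.3 + 1.5404/1.1900 = 0.9945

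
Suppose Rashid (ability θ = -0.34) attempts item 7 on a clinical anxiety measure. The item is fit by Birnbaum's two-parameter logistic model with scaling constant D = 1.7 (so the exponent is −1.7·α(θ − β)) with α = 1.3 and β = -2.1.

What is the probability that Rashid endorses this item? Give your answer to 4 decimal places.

P(θ) = 1 / (1 + exp(−D·α(θ − β)))
Exponent: 1.7 × 1.3 × (-0.34 − (-2.1)) = 3.8896
1/(1 + e^{-3.8896}) = 0.9800
P = 0.9800

0.9800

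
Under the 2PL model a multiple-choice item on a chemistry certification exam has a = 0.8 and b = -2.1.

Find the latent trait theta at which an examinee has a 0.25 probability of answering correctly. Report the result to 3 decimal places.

P(theta) = 1 / (1 + exp(−a(theta − b)))
logit = ln(0.2500/0.7500) = -1.0986
theta = b + logit/(a) = -2.1 + (-1.0986)/0.8000 = -3.4733

-3.473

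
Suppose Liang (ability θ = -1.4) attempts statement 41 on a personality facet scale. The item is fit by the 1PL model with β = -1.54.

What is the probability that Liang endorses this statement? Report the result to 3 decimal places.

0.535

P(θ) = 1 / (1 + exp(−(θ − β)))
Exponent: (-1.4 − (-1.54)) = 0.1400
1/(1 + e^{-0.1400}) = 0.5349
P = 0.5349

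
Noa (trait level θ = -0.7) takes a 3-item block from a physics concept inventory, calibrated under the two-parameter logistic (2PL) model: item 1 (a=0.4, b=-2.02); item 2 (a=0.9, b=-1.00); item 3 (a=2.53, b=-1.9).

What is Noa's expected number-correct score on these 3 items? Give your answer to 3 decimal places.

P(θ) = 1 / (1 + exp(−a(θ − b)))
P_1 = 1/(1+e^{-0.5280}) = 0.6290
P_2 = 1/(1+e^{-0.2700}) = 0.5671
P_3 = 1/(1+e^{-3.0360}) = 0.9542
E[score] = 0.6290 + 0.5671 + 0.9542 = 2.1503

2.150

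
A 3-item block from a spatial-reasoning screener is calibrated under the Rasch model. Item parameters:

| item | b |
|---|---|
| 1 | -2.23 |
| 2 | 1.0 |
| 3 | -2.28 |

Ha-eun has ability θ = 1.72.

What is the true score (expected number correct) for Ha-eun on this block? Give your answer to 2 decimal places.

2.64

P(θ) = 1 / (1 + exp(−(θ − b)))
P_1 = 1/(1+e^{-3.9500}) = 0.9811
P_2 = 1/(1+e^{-0.7200}) = 0.6726
P_3 = 1/(1+e^{-4.0000}) = 0.9820
E[score] = 0.9811 + 0.6726 + 0.9820 = 2.6357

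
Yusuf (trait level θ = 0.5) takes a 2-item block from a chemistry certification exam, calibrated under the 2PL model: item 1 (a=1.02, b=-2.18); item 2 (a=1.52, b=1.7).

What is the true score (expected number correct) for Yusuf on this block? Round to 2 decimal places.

1.08

P(θ) = 1 / (1 + exp(−a(θ − b)))
P_1 = 1/(1+e^{-2.7336}) = 0.9390
P_2 = 1/(1+e^{1.8240}) = 0.1390
E[score] = 0.9390 + 0.1390 = 1.0779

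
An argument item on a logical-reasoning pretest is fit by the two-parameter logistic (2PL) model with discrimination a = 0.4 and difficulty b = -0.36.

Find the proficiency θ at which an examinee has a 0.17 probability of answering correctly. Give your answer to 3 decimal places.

P(θ) = 1 / (1 + exp(−a(θ − b)))
logit = ln(0.1700/0.8300) = -1.5856
θ = b + logit/(a) = -0.36 + (-1.5856)/0.4000 = -4.3241

-4.324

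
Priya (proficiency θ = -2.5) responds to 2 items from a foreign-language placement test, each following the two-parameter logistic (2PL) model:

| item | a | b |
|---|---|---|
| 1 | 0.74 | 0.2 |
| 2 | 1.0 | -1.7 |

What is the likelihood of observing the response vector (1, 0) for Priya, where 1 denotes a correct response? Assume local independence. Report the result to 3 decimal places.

0.082

P(θ) = 1 / (1 + exp(−a(θ − b)))
P_1 = 1/(1+e^{1.9980}) = 0.1194
P_2 = 1/(1+e^{0.8000}) = 0.3100
L = P_1 × (1−P_2) = 0.1194 × 0.6900 = 0.08239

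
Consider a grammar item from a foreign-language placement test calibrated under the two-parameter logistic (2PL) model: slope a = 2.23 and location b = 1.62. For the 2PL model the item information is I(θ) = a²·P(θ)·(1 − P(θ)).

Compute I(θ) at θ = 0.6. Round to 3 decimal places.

0.420

P = 1/(1+e^{2.2746}) = 0.0932
P(1−P) = 0.0932 × 0.9068 = 0.0846
I = a² × P(1−P) = 2.23² × 0.0846 = 0.42047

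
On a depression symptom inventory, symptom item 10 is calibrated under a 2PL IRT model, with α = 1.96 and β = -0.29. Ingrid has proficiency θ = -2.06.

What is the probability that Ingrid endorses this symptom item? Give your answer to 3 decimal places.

P(θ) = 1 / (1 + exp(−α(θ − β)))
Exponent: 1.96 × (-2.06 − (-0.29)) = -3.4692
1/(1 + e^{3.4692}) = 0.0302

0.030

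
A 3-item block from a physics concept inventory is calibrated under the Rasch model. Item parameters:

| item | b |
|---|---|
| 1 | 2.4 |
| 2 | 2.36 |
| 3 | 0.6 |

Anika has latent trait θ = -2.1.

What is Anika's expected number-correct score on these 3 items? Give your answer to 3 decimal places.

0.085

P(θ) = 1 / (1 + exp(−(θ − b)))
P_1 = 1/(1+e^{4.5000}) = 0.0110
P_2 = 1/(1+e^{4.4600}) = 0.0114
P_3 = 1/(1+e^{2.7000}) = 0.0630
E[score] = 0.0110 + 0.0114 + 0.0630 = 0.0854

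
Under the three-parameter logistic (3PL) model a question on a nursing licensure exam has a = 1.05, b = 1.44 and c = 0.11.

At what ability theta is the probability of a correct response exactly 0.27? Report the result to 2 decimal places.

P(theta) = c + (1 − c) · 1 / (1 + exp(−a(theta − b)))
Remove guessing floor: (0.27 − 0.11)/(1 − 0.11) = 0.1798
logit = ln(0.1798/0.8202) = -1.5179
theta = b + logit/(a) = 1.44 + (-1.5179)/1.0500 = -0.0056

-0.01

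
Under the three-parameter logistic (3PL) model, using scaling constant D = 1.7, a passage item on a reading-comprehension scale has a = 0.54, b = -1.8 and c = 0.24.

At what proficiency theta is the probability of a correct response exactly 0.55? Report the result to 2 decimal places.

-2.21

P(theta) = c + (1 − c) · 1 / (1 + exp(−D·a(theta − b)))
Remove guessing floor: (0.55 − 0.24)/(1 − 0.24) = 0.4079
logit = ln(0.4079/0.5921) = -0.3727
theta = b + logit/(1.7·a) = -1.8 + (-0.3727)/0.9180 = -2.2060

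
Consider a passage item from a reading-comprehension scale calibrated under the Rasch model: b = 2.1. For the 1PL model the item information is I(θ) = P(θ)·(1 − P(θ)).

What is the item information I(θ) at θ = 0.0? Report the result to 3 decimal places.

0.097

P = 1/(1+e^{2.1000}) = 0.1091
P(1−P) = 0.1091 × 0.8909 = 0.0972
I = P(1−P) = 0.09719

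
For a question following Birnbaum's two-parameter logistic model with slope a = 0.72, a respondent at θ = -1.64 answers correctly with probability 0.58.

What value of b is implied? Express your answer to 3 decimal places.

P(θ) = 1 / (1 + exp(−a(θ − b)))
logit(0.58) = ln(0.58/0.42) = 0.3228
b = θ − logit/(a) = -1.64 − 0.3228/0.7200 = -2.0883

-2.088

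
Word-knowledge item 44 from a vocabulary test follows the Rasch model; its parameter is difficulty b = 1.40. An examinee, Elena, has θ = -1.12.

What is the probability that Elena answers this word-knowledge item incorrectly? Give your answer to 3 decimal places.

0.926

P(θ) = 1 / (1 + exp(−(θ − b)))
Exponent: (-1.12 − 1.40) = -2.5200
1/(1 + e^{2.5200}) = 0.0745
P = 0.0745
P(incorrect) = 1 − 0.0745 = 0.9255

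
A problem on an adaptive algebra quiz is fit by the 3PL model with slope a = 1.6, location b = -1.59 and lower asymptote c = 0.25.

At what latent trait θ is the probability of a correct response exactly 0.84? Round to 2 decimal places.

-0.77

P(θ) = c + (1 − c) · 1 / (1 + exp(−a(θ − b)))
Remove guessing floor: (0.84 − 0.25)/(1 − 0.25) = 0.7867
logit = ln(0.7867/0.2133) = 1.3049
θ = b + logit/(a) = -1.59 + 1.3049/1.6000 = -0.7744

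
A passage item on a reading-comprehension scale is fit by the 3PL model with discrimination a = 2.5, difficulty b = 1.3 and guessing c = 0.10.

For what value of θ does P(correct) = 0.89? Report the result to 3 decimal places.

P(θ) = c + (1 − c) · 1 / (1 + exp(−a(θ − b)))
Remove guessing floor: (0.89 − 0.10)/(1 − 0.10) = 0.8778
logit = ln(0.8778/0.1222) = 1.9716
θ = b + logit/(a) = 1.3 + 1.9716/2.5000 = 2.0886

2.089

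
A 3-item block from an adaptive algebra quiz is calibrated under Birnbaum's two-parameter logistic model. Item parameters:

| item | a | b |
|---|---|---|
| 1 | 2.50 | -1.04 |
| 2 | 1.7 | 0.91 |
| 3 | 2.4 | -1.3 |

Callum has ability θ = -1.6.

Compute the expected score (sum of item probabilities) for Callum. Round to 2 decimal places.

0.54

P(θ) = 1 / (1 + exp(−a(θ − b)))
P_1 = 1/(1+e^{1.4000}) = 0.1978
P_2 = 1/(1+e^{4.2670}) = 0.0138
P_3 = 1/(1+e^{0.7200}) = 0.3274
E[score] = 0.1978 + 0.0138 + 0.3274 = 0.5390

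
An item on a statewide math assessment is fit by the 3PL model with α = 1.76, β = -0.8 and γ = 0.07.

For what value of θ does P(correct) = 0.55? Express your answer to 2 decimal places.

P(θ) = γ + (1 − γ) · 1 / (1 + exp(−α(θ − β)))
Remove guessing floor: (0.55 − 0.07)/(1 − 0.07) = 0.5161
logit = ln(0.5161/0.4839) = 0.0645
θ = β + logit/(α) = -0.8 + 0.0645/1.7600 = -0.7633

-0.76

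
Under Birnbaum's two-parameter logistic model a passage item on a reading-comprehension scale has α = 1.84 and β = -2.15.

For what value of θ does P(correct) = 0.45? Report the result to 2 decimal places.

P(θ) = 1 / (1 + exp(−α(θ − β)))
logit = ln(0.4500/0.5500) = -0.2007
θ = β + logit/(α) = -2.15 + (-0.2007)/1.8400 = -2.2591

-2.26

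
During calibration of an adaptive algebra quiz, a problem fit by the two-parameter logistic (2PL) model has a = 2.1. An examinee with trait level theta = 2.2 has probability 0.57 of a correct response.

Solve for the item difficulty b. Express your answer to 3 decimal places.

2.066

P(theta) = 1 / (1 + exp(−a(theta − b)))
logit(0.57) = ln(0.57/0.43) = 0.2819
b = theta − logit/(a) = 2.2 − 0.2819/2.1000 = 2.0658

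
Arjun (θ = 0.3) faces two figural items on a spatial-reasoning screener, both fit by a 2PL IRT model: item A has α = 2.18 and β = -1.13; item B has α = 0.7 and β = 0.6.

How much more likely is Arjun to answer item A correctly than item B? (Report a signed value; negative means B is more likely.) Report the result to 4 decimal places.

P(θ) = 1 / (1 + exp(−α(θ − β)))
P_A = 0.9576
P_B = 0.4477
P_A − P_B = 0.5099

0.5099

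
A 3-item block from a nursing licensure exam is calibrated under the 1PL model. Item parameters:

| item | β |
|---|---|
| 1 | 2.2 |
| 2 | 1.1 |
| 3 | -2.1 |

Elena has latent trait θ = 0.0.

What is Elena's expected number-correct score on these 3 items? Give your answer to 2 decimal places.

1.24

P(θ) = 1 / (1 + exp(−(θ − β)))
P_1 = 1/(1+e^{2.2000}) = 0.0998
P_2 = 1/(1+e^{1.1000}) = 0.2497
P_3 = 1/(1+e^{-2.1000}) = 0.8909
E[score] = 0.0998 + 0.2497 + 0.8909 = 1.2404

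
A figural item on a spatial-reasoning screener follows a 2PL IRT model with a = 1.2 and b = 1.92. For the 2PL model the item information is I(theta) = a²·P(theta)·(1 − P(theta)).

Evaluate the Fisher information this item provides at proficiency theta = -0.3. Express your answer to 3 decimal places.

0.088

P = 1/(1+e^{2.6640}) = 0.0651
P(1−P) = 0.0651 × 0.9349 = 0.0609
I = a² × P(1−P) = 1.2² × 0.0609 = 0.08768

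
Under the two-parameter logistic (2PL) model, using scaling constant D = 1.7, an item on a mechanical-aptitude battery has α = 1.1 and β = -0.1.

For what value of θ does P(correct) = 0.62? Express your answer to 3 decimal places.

0.162

P(θ) = 1 / (1 + exp(−D·α(θ − β)))
logit = ln(0.6200/0.3800) = 0.4895
θ = β + logit/(1.7·α) = -0.1 + 0.4895/1.8700 = 0.1618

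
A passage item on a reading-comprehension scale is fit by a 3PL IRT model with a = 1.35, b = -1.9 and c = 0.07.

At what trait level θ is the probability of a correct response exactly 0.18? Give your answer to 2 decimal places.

-3.39

P(θ) = c + (1 − c) · 1 / (1 + exp(−a(θ − b)))
Remove guessing floor: (0.18 − 0.07)/(1 − 0.07) = 0.1183
logit = ln(0.1183/0.8817) = -2.0088
θ = b + logit/(a) = -1.9 + (-2.0088)/1.3500 = -3.3880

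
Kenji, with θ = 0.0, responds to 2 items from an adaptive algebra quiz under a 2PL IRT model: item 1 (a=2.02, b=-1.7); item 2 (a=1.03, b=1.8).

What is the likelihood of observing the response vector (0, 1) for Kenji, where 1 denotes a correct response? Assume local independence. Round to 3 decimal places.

0.004

P(θ) = 1 / (1 + exp(−a(θ − b)))
P_1 = 1/(1+e^{-3.4340}) = 0.9688
P_2 = 1/(1+e^{1.8540}) = 0.1354
L = (1−P_1) × P_2 = 0.0312 × 0.1354 = 0.00423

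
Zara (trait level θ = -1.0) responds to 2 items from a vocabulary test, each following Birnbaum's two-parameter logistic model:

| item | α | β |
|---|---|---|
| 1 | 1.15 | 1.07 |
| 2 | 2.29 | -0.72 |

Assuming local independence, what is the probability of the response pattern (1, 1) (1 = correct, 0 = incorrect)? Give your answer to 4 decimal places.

0.0292

P(θ) = 1 / (1 + exp(−α(θ − β)))
P_1 = 1/(1+e^{2.3805}) = 0.0847
P_2 = 1/(1+e^{0.6412}) = 0.3450
L = P_1 × P_2 = 0.0847 × 0.3450 = 0.02921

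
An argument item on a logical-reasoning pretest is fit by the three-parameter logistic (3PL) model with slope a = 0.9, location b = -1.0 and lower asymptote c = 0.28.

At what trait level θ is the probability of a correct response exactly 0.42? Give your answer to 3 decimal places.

-2.579

P(θ) = c + (1 − c) · 1 / (1 + exp(−a(θ − b)))
Remove guessing floor: (0.42 − 0.28)/(1 − 0.28) = 0.1944
logit = ln(0.1944/0.8056) = -1.4214
θ = b + logit/(a) = -1.0 + (-1.4214)/0.9000 = -2.5793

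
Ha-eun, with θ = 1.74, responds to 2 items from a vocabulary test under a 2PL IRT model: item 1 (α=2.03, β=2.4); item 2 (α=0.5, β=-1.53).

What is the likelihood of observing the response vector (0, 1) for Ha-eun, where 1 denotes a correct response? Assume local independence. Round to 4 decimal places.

0.6632

P(θ) = 1 / (1 + exp(−α(θ − β)))
P_1 = 1/(1+e^{1.3398}) = 0.2075
P_2 = 1/(1+e^{-1.6350}) = 0.8369
L = (1−P_1) × P_2 = 0.7925 × 0.8369 = 0.66317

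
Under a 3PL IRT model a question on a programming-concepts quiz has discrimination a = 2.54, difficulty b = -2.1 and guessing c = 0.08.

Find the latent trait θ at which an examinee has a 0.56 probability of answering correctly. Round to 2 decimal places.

P(θ) = c + (1 − c) · 1 / (1 + exp(−a(θ − b)))
Remove guessing floor: (0.56 − 0.08)/(1 − 0.08) = 0.5217
logit = ln(0.5217/0.4783) = 0.0870
θ = b + logit/(a) = -2.1 + 0.0870/2.5400 = -2.0657

-2.07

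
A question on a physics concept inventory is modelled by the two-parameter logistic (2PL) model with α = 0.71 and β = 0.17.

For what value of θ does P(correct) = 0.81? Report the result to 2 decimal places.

2.21

P(θ) = 1 / (1 + exp(−α(θ − β)))
logit = ln(0.8100/0.1900) = 1.4500
θ = β + logit/(α) = 0.17 + 1.4500/0.7100 = 2.2123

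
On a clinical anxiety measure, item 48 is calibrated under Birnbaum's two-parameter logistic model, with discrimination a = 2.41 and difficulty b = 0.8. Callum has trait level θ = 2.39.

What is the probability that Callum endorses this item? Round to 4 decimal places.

P(θ) = 1 / (1 + exp(−a(θ − b)))
Exponent: 2.41 × (2.39 − 0.8) = 3.8319
1/(1 + e^{-3.8319}) = 0.9788

0.9788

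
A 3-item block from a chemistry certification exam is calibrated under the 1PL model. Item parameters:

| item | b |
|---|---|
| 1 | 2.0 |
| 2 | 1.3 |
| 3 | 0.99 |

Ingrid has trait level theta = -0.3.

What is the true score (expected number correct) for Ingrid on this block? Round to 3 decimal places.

0.475

P(theta) = 1 / (1 + exp(−(theta − b)))
P_1 = 1/(1+e^{2.3000}) = 0.0911
P_2 = 1/(1+e^{1.6000}) = 0.1680
P_3 = 1/(1+e^{1.2900}) = 0.2159
E[score] = 0.0911 + 0.1680 + 0.2159 = 0.4750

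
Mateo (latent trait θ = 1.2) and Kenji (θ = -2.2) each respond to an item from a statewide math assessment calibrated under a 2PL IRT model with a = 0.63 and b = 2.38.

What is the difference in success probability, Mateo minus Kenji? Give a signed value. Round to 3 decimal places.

0.269

P(θ) = 1 / (1 + exp(−a(θ − b)))
P(Mateo) = 0.3223  [exponent -0.7434]
P(Kenji) = 0.0529  [exponent -2.8854]
Difference = 0.3223 − 0.0529 = 0.2694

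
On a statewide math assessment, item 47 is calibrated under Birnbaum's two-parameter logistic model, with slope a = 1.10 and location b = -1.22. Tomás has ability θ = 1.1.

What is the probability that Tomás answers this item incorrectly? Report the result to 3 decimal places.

P(θ) = 1 / (1 + exp(−a(θ − b)))
Exponent: 1.10 × (1.1 − (-1.22)) = 2.5520
1/(1 + e^{-2.5520}) = 0.9277
P(incorrect) = 1 − 0.9277 = 0.0723

0.072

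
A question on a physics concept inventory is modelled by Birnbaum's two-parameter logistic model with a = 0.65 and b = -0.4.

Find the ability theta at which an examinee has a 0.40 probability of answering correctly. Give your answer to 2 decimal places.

P(theta) = 1 / (1 + exp(−a(theta − b)))
logit = ln(0.4000/0.6000) = -0.4055
theta = b + logit/(a) = -0.4 + (-0.4055)/0.6500 = -1.0238

-1.02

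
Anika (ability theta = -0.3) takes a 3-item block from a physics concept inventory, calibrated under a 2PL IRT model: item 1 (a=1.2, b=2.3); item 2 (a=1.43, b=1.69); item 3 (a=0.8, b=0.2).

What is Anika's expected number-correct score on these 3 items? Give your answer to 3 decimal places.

0.499

P(theta) = 1 / (1 + exp(−a(theta − b)))
P_1 = 1/(1+e^{3.1200}) = 0.0423
P_2 = 1/(1+e^{2.8457}) = 0.0549
P_3 = 1/(1+e^{0.4000}) = 0.4013
E[score] = 0.0423 + 0.0549 + 0.4013 = 0.4985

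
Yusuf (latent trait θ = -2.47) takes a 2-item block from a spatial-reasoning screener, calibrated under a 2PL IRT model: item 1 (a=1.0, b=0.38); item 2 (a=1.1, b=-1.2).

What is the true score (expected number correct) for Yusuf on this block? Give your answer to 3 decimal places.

P(θ) = 1 / (1 + exp(−a(θ − b)))
P_1 = 1/(1+e^{2.8500}) = 0.0547
P_2 = 1/(1+e^{1.3970}) = 0.1983
E[score] = 0.0547 + 0.1983 = 0.2530

0.253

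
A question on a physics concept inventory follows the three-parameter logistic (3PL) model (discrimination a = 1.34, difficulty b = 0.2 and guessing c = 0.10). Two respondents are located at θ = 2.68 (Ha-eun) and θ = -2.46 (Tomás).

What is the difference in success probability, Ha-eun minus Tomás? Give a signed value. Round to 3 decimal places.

P(θ) = c + (1 − c) · 1 / (1 + exp(−a(θ − b)))
P(Ha-eun) = 0.9687  [exponent 3.3232]
P(Tomás) = 0.1248  [exponent -3.5644]
Difference = 0.9687 − 0.1248 = 0.8439

0.844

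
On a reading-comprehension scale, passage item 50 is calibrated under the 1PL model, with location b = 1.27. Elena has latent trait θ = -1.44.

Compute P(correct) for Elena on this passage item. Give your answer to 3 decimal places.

0.062

P(θ) = 1 / (1 + exp(−(θ − b)))
Exponent: (-1.44 − 1.27) = -2.7100
1/(1 + e^{2.7100}) = 0.0624
P = 0.0624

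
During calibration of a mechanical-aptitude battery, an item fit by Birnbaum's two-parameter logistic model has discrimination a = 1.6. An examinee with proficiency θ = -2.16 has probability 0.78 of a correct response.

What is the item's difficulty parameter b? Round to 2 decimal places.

P(θ) = 1 / (1 + exp(−a(θ − b)))
logit(0.78) = ln(0.78/0.22) = 1.2657
b = θ − logit/(a) = -2.16 − 1.2657/1.6000 = -2.9510

-2.95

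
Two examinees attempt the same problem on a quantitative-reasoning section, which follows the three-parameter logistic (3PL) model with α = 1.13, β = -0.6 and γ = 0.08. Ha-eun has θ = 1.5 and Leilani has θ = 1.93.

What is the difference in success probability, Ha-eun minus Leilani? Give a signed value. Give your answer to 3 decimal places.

P(θ) = γ + (1 − γ) · 1 / (1 + exp(−α(θ − β)))
P(Ha-eun) = 0.9216  [exponent 2.3730]
P(Leilani) = 0.9501  [exponent 2.8589]
Difference = 0.9216 − 0.9501 = -0.0285

-0.029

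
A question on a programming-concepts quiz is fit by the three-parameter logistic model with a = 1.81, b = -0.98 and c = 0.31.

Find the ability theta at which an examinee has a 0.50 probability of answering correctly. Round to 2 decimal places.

-1.51

P(theta) = c + (1 − c) · 1 / (1 + exp(−a(theta − b)))
Remove guessing floor: (0.50 − 0.31)/(1 − 0.31) = 0.2754
logit = ln(0.2754/0.7246) = -0.9676
theta = b + logit/(a) = -0.98 + (-0.9676)/1.8100 = -1.5146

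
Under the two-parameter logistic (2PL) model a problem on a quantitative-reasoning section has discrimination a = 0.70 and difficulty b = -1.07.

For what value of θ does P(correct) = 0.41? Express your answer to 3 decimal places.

P(θ) = 1 / (1 + exp(−a(θ − b)))
logit = ln(0.4100/0.5900) = -0.3640
θ = b + logit/(a) = -1.07 + (-0.3640)/0.7000 = -1.5900

-1.590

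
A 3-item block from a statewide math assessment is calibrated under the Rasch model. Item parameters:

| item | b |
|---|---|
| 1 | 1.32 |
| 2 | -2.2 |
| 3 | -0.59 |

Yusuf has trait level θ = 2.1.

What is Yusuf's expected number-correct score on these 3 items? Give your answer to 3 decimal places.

P(θ) = 1 / (1 + exp(−(θ − b)))
P_1 = 1/(1+e^{-0.7800}) = 0.6857
P_2 = 1/(1+e^{-4.3000}) = 0.9866
P_3 = 1/(1+e^{-2.6900}) = 0.9364
E[score] = 0.6857 + 0.9866 + 0.9364 = 2.6087

2.609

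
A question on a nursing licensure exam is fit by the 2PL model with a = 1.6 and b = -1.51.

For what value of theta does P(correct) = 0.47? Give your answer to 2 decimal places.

-1.59

P(theta) = 1 / (1 + exp(−a(theta − b)))
logit = ln(0.4700/0.5300) = -0.1201
theta = b + logit/(a) = -1.51 + (-0.1201)/1.6000 = -1.5851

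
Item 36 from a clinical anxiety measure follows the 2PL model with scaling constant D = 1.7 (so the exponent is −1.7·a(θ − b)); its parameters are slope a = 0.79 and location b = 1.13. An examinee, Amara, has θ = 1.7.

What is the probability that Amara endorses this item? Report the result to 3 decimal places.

0.683

P(θ) = 1 / (1 + exp(−D·a(θ − b)))
Exponent: 1.7 × 0.79 × (1.7 − 1.13) = 0.7655
1/(1 + e^{-0.7655}) = 0.6825
P = 0.6825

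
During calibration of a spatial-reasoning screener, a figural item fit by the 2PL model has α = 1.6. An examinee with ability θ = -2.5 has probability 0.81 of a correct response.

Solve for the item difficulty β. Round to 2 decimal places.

P(θ) = 1 / (1 + exp(−α(θ − β)))
logit(0.81) = ln(0.81/0.19) = 1.4500
β = θ − logit/(α) = -2.5 − 1.4500/1.6000 = -3.4063

-3.41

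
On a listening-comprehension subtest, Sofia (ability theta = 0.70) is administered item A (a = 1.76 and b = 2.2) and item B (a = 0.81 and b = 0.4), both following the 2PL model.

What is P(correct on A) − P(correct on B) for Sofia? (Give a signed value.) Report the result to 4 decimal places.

P(theta) = 1 / (1 + exp(−a(theta − b)))
P_A = 0.0666
P_B = 0.5605
P_A − P_B = -0.4938

-0.4938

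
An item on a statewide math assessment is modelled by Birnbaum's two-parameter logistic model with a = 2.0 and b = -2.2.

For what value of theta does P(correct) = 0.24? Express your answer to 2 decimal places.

P(theta) = 1 / (1 + exp(−a(theta − b)))
logit = ln(0.2400/0.7600) = -1.1527
theta = b + logit/(a) = -2.2 + (-1.1527)/2.0000 = -2.7763

-2.78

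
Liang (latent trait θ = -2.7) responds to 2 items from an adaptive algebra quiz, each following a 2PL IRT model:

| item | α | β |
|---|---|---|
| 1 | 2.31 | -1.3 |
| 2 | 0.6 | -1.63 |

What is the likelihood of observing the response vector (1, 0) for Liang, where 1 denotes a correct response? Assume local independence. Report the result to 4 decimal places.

P(θ) = 1 / (1 + exp(−α(θ − β)))
P_1 = 1/(1+e^{3.2340}) = 0.0379
P_2 = 1/(1+e^{0.6420}) = 0.3448
L = P_1 × (1−P_2) = 0.0379 × 0.6552 = 0.02484

0.0248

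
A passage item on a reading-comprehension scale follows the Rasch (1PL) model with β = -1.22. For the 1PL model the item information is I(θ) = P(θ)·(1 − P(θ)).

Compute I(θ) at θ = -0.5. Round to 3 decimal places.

P = 1/(1+e^{-0.7200}) = 0.6726
P(1−P) = 0.6726 × 0.3274 = 0.2202
I = P(1−P) = 0.22021

0.220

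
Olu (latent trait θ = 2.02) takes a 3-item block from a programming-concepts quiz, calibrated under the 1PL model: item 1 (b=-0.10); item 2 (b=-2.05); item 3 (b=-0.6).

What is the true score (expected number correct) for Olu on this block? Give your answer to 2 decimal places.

2.81

P(θ) = 1 / (1 + exp(−(θ − b)))
P_1 = 1/(1+e^{-2.1200}) = 0.8928
P_2 = 1/(1+e^{-4.0700}) = 0.9832
P_3 = 1/(1+e^{-2.6200}) = 0.9321
E[score] = 0.8928 + 0.9832 + 0.9321 = 2.8082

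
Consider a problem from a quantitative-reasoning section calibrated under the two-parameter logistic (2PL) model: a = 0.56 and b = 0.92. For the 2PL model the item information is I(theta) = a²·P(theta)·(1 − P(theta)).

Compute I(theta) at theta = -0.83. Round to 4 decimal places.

P = 1/(1+e^{0.9800}) = 0.2729
P(1−P) = 0.2729 × 0.7271 = 0.1984
I = a² × P(1−P) = 0.56² × 0.1984 = 0.06223

0.0622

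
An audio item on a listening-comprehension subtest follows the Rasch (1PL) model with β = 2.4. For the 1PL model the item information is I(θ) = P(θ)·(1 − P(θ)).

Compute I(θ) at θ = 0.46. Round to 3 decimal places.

P = 1/(1+e^{1.9400}) = 0.1256
P(1−P) = 0.1256 × 0.8744 = 0.1099
I = P(1−P) = 0.10986

0.110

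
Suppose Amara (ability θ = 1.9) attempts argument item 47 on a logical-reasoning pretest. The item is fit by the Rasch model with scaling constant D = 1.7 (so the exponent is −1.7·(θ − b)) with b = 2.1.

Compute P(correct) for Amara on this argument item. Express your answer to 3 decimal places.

0.416

P(θ) = 1 / (1 + exp(−D·(θ − b)))
Exponent: 1.7 × (1.9 − 2.1) = -0.3400
1/(1 + e^{0.3400}) = 0.4158
P = 0.4158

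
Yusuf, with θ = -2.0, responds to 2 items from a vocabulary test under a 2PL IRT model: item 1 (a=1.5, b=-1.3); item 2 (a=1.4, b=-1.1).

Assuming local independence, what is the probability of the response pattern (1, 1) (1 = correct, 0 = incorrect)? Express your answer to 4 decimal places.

0.0573

P(θ) = 1 / (1 + exp(−a(θ − b)))
P_1 = 1/(1+e^{1.0500}) = 0.2592
P_2 = 1/(1+e^{1.2600}) = 0.2210
L = P_1 × P_2 = 0.2592 × 0.2210 = 0.05728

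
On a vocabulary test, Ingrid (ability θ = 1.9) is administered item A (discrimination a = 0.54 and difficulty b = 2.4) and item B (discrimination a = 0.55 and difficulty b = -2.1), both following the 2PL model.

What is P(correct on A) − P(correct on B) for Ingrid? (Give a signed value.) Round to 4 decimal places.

-0.4673

P(θ) = 1 / (1 + exp(−a(θ − b)))
P_A = 0.4329
P_B = 0.9002
P_A − P_B = -0.4673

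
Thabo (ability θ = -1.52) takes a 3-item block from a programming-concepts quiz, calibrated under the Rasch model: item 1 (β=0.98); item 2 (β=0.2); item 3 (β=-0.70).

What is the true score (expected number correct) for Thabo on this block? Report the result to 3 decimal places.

P(θ) = 1 / (1 + exp(−(θ − β)))
P_1 = 1/(1+e^{2.5000}) = 0.0759
P_2 = 1/(1+e^{1.7200}) = 0.1519
P_3 = 1/(1+e^{0.8200}) = 0.3058
E[score] = 0.0759 + 0.1519 + 0.3058 = 0.5335

0.533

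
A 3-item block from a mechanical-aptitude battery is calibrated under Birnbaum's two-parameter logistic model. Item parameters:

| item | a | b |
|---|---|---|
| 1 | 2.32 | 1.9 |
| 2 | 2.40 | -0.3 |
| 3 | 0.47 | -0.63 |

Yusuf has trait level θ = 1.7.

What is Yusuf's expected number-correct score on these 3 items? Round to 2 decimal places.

P(θ) = 1 / (1 + exp(−a(θ − b)))
P_1 = 1/(1+e^{0.4640}) = 0.3860
P_2 = 1/(1+e^{-4.8000}) = 0.9918
P_3 = 1/(1+e^{-1.0951}) = 0.7493
E[score] = 0.3860 + 0.9918 + 0.7493 = 2.1272

2.13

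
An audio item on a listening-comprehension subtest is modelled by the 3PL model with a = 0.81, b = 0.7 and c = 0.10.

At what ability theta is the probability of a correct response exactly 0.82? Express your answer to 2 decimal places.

2.41

P(theta) = c + (1 − c) · 1 / (1 + exp(−a(theta − b)))
Remove guessing floor: (0.82 − 0.10)/(1 − 0.10) = 0.8000
logit = ln(0.8000/0.2000) = 1.3863
theta = b + logit/(a) = 0.7 + 1.3863/0.8100 = 2.4115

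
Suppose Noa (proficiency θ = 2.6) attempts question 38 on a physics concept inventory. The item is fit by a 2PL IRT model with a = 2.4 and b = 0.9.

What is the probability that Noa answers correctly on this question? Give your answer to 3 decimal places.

P(θ) = 1 / (1 + exp(−a(θ − b)))
Exponent: 2.4 × (2.6 − 0.9) = 4.0800
1/(1 + e^{-4.0800}) = 0.9834

0.983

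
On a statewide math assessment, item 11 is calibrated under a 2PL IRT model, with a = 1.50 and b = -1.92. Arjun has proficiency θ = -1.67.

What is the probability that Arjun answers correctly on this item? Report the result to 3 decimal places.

0.593

P(θ) = 1 / (1 + exp(−a(θ − b)))
Exponent: 1.50 × (-1.67 − (-1.92)) = 0.3750
1/(1 + e^{-0.3750}) = 0.5927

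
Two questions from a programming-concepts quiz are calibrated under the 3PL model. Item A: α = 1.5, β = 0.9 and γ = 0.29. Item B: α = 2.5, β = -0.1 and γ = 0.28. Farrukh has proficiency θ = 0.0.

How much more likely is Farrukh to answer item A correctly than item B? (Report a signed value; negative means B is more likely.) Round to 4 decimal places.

-0.2486

P(θ) = γ + (1 − γ) · 1 / (1 + exp(−α(θ − β)))
P_A = 0.4362
P_B = 0.6848
P_A − P_B = -0.2486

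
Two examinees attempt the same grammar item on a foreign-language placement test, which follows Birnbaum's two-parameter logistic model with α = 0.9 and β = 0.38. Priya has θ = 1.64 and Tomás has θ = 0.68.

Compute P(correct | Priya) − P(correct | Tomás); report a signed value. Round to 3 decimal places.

0.189

P(θ) = 1 / (1 + exp(−α(θ − β)))
P(Priya) = 0.7566  [exponent 1.1340]
P(Tomás) = 0.5671  [exponent 0.2700]
Difference = 0.7566 − 0.5671 = 0.1895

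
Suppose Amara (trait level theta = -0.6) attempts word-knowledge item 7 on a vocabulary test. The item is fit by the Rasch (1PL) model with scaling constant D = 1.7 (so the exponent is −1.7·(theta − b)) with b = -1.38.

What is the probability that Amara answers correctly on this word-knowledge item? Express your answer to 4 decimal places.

P(theta) = 1 / (1 + exp(−D·(theta − b)))
Exponent: 1.7 × (-0.6 − (-1.38)) = 1.3260
1/(1 + e^{-1.3260}) = 0.7902
P = 0.7902

0.7902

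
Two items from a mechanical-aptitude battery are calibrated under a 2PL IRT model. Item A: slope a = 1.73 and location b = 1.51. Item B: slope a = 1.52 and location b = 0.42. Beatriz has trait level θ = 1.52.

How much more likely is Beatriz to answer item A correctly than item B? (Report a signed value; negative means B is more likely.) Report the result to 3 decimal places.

-0.338

P(θ) = 1 / (1 + exp(−a(θ − b)))
P_A = 0.5043
P_B = 0.8418
P_A − P_B = -0.3375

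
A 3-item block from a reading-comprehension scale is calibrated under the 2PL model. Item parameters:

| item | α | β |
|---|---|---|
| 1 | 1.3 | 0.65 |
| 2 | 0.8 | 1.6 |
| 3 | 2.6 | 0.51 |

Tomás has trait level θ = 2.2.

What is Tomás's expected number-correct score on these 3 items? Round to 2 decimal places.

2.49

P(θ) = 1 / (1 + exp(−α(θ − β)))
P_1 = 1/(1+e^{-2.0150}) = 0.8824
P_2 = 1/(1+e^{-0.4800}) = 0.6177
P_3 = 1/(1+e^{-4.3940}) = 0.9878
E[score] = 0.8824 + 0.6177 + 0.9878 = 2.4879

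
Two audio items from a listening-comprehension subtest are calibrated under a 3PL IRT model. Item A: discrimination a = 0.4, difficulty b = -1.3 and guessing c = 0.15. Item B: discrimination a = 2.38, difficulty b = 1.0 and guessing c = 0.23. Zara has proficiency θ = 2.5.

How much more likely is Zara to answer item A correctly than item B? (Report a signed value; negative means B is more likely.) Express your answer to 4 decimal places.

P(θ) = c + (1 − c) · 1 / (1 + exp(−a(θ − b)))
P_A = 0.8475
P_B = 0.9789
P_A − P_B = -0.1315

-0.1315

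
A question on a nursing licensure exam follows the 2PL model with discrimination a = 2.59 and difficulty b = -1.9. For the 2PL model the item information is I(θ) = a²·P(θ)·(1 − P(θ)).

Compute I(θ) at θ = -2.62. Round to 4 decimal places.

0.7791

P = 1/(1+e^{1.8648}) = 0.1341
P(1−P) = 0.1341 × 0.8659 = 0.1161
I = a² × P(1−P) = 2.59² × 0.1161 = 0.77914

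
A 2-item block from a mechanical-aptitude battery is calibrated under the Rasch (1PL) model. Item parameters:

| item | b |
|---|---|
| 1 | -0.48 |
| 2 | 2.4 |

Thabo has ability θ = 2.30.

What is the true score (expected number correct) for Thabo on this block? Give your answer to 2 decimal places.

P(θ) = 1 / (1 + exp(−(θ − b)))
P_1 = 1/(1+e^{-2.7800}) = 0.9416
P_2 = 1/(1+e^{0.1000}) = 0.4750
E[score] = 0.9416 + 0.4750 = 1.4166

1.42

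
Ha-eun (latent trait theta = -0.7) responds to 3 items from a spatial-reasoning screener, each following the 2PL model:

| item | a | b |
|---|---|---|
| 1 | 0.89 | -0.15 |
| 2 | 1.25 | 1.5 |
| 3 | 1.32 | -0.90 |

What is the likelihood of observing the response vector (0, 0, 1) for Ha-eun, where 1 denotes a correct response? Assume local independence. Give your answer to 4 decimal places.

P(theta) = 1 / (1 + exp(−a(theta − b)))
P_1 = 1/(1+e^{0.4895}) = 0.3800
P_2 = 1/(1+e^{2.7500}) = 0.0601
P_3 = 1/(1+e^{-0.2640}) = 0.5656
L = (1−P_1) × (1−P_2) × P_3 = 0.6200 × 0.9399 × 0.5656 = 0.32961

0.3296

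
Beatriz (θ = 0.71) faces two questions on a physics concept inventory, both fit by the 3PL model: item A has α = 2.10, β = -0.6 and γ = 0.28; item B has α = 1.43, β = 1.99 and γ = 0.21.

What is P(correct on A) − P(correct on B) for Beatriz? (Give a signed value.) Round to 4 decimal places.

P(θ) = γ + (1 − γ) · 1 / (1 + exp(−α(θ − β)))
P_A = 0.9568
P_B = 0.3192
P_A − P_B = 0.6376

0.6376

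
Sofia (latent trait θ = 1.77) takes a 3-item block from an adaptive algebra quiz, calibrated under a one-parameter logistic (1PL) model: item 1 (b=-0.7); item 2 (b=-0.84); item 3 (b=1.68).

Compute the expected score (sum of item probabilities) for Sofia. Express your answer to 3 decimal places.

P(θ) = 1 / (1 + exp(−(θ − b)))
P_1 = 1/(1+e^{-2.4700}) = 0.9220
P_2 = 1/(1+e^{-2.6100}) = 0.9315
P_3 = 1/(1+e^{-0.0900}) = 0.5225
E[score] = 0.9220 + 0.9315 + 0.5225 = 2.3760

2.376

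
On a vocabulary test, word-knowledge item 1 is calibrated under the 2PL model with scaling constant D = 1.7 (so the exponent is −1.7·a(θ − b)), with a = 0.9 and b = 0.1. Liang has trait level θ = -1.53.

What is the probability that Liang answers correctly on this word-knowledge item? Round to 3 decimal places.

P(θ) = 1 / (1 + exp(−D·a(θ − b)))
Exponent: 1.7 × 0.9 × (-1.53 − 0.1) = -2.4939
1/(1 + e^{2.4939}) = 0.0763
P = 0.0763

0.076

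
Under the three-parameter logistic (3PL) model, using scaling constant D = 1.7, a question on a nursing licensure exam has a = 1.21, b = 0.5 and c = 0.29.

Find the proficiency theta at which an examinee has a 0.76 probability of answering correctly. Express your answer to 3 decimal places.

0.827

P(theta) = c + (1 − c) · 1 / (1 + exp(−D·a(theta − b)))
Remove guessing floor: (0.76 − 0.29)/(1 − 0.29) = 0.6620
logit = ln(0.6620/0.3380) = 0.6721
theta = b + logit/(1.7·a) = 0.5 + 0.6721/2.0570 = 0.8267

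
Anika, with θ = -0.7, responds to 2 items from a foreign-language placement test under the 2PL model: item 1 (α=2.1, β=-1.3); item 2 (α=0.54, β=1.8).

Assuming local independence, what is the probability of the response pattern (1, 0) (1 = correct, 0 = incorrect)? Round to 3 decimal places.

P(θ) = 1 / (1 + exp(−α(θ − β)))
P_1 = 1/(1+e^{-1.2600}) = 0.7790
P_2 = 1/(1+e^{1.3500}) = 0.2059
L = P_1 × (1−P_2) = 0.7790 × 0.7941 = 0.61865

0.619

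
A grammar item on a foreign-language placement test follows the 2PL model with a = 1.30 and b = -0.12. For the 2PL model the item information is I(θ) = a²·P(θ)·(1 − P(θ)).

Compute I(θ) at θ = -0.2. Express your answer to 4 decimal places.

0.4214

P = 1/(1+e^{0.1040}) = 0.4740
P(1−P) = 0.4740 × 0.5260 = 0.2493
I = a² × P(1−P) = 1.30² × 0.2493 = 0.42136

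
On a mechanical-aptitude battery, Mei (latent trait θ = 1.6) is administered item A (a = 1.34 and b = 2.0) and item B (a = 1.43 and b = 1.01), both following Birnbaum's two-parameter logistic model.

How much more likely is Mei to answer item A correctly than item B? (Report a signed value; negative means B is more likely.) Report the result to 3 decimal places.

P(θ) = 1 / (1 + exp(−a(θ − b)))
P_A = 0.3691
P_B = 0.6992
P_A − P_B = -0.3301

-0.330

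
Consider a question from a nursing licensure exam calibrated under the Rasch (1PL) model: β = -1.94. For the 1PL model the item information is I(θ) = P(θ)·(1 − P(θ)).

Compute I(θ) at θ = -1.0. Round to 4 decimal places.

0.2020

P = 1/(1+e^{-0.9400}) = 0.7191
P(1−P) = 0.7191 × 0.2809 = 0.2020
I = P(1−P) = 0.20200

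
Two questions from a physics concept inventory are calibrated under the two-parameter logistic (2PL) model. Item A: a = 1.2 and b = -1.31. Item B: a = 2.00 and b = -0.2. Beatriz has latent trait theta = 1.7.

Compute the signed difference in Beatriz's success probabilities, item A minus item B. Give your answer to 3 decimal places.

-0.004

P(theta) = 1 / (1 + exp(−a(theta − b)))
P_A = 0.9737
P_B = 0.9781
P_A − P_B = -0.0044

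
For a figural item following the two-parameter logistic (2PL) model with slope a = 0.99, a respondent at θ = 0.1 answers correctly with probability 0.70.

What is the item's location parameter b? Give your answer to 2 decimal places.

P(θ) = 1 / (1 + exp(−a(θ − b)))
logit(0.70) = ln(0.70/0.30) = 0.8473
b = θ − logit/(a) = 0.1 − 0.8473/0.9900 = -0.7559

-0.76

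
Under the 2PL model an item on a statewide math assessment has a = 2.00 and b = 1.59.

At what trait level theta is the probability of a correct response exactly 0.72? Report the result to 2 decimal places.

2.06

P(theta) = 1 / (1 + exp(−a(theta − b)))
logit = ln(0.7200/0.2800) = 0.9445
theta = b + logit/(a) = 1.59 + 0.9445/2.0000 = 2.0622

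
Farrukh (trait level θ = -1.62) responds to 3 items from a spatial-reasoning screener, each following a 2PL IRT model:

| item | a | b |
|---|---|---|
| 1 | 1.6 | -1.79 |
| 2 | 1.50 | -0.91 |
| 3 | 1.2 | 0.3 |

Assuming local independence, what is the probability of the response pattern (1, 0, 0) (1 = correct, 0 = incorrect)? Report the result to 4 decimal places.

P(θ) = 1 / (1 + exp(−a(θ − b)))
P_1 = 1/(1+e^{-0.2720}) = 0.5676
P_2 = 1/(1+e^{1.0650}) = 0.2564
P_3 = 1/(1+e^{2.3040}) = 0.0908
L = P_1 × (1−P_2) × (1−P_3) = 0.5676 × 0.7436 × 0.9092 = 0.38376

0.3838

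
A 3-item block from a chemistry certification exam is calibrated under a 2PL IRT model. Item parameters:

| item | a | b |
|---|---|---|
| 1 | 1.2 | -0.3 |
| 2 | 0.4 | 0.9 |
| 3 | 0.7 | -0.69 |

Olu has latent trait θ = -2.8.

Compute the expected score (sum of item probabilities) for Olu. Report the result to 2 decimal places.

0.42

P(θ) = 1 / (1 + exp(−a(θ − b)))
P_1 = 1/(1+e^{3.0000}) = 0.0474
P_2 = 1/(1+e^{1.4800}) = 0.1854
P_3 = 1/(1+e^{1.4770}) = 0.1859
E[score] = 0.0474 + 0.1854 + 0.1859 = 0.4187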